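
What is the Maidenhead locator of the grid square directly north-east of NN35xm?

NN45an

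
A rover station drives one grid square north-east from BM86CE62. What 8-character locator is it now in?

BM86ce73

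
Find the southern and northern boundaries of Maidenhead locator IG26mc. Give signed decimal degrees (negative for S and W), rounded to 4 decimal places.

-23.9167, -23.8750

Field I=8, G=6: +8·20° lon, +6·10° lat → SW at lon -20°, lat -30°.
Square 2, 6: +2·2° lon, +6·1° lat → SW at lon -16°, lat -24°.
Subsquare m=12, c=2: +12·0.0833333° lon, +2·0.0416667° lat → SW at lon -15°, lat -23.9167°.
Cell spans 0.0833333° lon × 0.0416667° lat.
south -23.9167, north -23.8750.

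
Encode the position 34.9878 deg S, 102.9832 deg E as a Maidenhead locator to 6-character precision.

OF15la

Offset from 180°W / 90°S: lon 282.9832°, lat 55.0122°.
Field: lon ⌊282.9832/20⌋ = 14 → O; lat ⌊55.0122/10⌋ = 5 → F.
Square: lon ⌊2.9832/2⌋ = 1; lat ⌊5.0122/1⌋ = 5.
Subsquare: lon ⌊0.9832/0.0833333⌋ = 11 → l; lat ⌊0.0122/0.0416667⌋ = 0 → a.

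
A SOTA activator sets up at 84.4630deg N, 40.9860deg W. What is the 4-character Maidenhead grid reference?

Shift to the Maidenhead origin (180°W, 90°S): lon 139.01, lat 174.46.
Field: lon ⌊139.01/20⌋ = 6 → G; lat ⌊174.46/10⌋ = 17 → R.
Square: lon ⌊19.01/2⌋ = 9; lat ⌊4.46/1⌋ = 4.

GR94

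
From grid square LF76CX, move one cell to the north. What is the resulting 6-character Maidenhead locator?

LF77ca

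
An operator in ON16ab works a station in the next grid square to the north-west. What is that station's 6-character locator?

ON06xc

Longitude subsquare a = 0; −1 → -1, wraps to 23 = x, carry into square.
Longitude square 1; −1 → 0.
Latitude subsquare b = 1; +1 → 2 = c.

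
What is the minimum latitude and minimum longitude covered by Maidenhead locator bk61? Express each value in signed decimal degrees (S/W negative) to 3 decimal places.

11.000, -148.000

Field B=1, K=10: +1·20° lon, +10·10° lat → SW at lon -160°, lat 10°.
Square 6, 1: +6·2° lon, +1·1° lat → SW at lon -148°, lat 11°.
latitude 11.000, longitude -148.000.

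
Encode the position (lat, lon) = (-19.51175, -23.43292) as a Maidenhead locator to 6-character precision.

HH80gl

Add 180° to longitude and 90° to latitude: 156.5671, 70.4882.
Field: 156.5671/20 → 7 → H, 70.4882/10 → 7 → H; chars HH.
Square: 16.5671/2 → 8, 0.4882/1 → 0; chars 80.
Subsquare: 0.5671/0.0833333 → 6 → g, 0.4882/0.0416667 → 11 → l; chars gl.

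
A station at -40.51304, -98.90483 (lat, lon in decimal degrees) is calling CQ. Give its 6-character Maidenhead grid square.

Shift to the Maidenhead origin (180°W, 90°S): lon 81.0952, lat 49.4870.
Field: 81.0952/20 → 4 → E, 49.4870/10 → 4 → E; chars EE.
Square: 1.0952/2 → 0, 9.4870/1 → 9; chars 09.
Subsquare: 1.0952/0.0833333 → 13 → n, 0.4870/0.0416667 → 11 → l; chars nl.

EE09nl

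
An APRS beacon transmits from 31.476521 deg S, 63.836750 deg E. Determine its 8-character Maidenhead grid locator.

MF18wm05

Shift to the Maidenhead origin (180°W, 90°S): lon 243.83675, lat 58.52348.
Field: 243.83675/20 → 12 → M, 58.52348/10 → 5 → F; chars MF.
Square: 3.83675/2 → 1, 8.52348/1 → 8; chars 18.
Subsquare: 1.83675/0.0833333 → 22 → w, 0.52348/0.0416667 → 12 → m; chars wm.
Extended square: 0.00342/0.00833333 → 0, 0.02348/0.00416667 → 5; chars 05.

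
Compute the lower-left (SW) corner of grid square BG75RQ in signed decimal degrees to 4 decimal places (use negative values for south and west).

Field B=1, G=6: +1·20° lon, +6·10° lat → SW at lon -160°, lat -30°.
Square 7, 5: +7·2° lon, +5·1° lat → SW at lon -146°, lat -25°.
Subsquare r=17, q=16: +17·0.0833333° lon, +16·0.0416667° lat → SW at lon -144.583°, lat -24.3333°.
latitude -24.3333, longitude -144.5833.

-24.3333, -144.5833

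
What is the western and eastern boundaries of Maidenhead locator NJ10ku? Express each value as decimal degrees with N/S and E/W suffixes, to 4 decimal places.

Field N=13, J=9: +13·20° lon, +9·10° lat → SW at lon 80°, lat 0°.
Square 1, 0: +1·2° lon, +0·1° lat → SW at lon 82°, lat 0°.
Subsquare k=10, u=20: +10·0.0833333° lon, +20·0.0416667° lat → SW at lon 82.8333°, lat 0.833333°.
Cell spans 0.0833333° lon × 0.0416667° lat.
west 82.8333° E, east 82.9167° E.

82.8333° E, 82.9167° E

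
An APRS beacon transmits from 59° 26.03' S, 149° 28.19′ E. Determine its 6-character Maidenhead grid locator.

QD40rn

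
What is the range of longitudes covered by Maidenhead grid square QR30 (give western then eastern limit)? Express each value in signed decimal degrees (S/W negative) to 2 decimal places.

146.00, 148.00

Field Q=16, R=17: +16·20° lon, +17·10° lat → SW at lon 140°, lat 80°.
Square 3, 0: +3·2° lon, +0·1° lat → SW at lon 146°, lat 80°.
Cell spans 2° lon × 1° lat.
west 146.00, east 148.00.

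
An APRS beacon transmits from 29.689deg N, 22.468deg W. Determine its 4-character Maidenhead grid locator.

HL89

Shift to the Maidenhead origin (180°W, 90°S): lon 157.53, lat 119.69.
Field: 157.53/20 → 7 → H, 119.69/10 → 11 → L; chars HL.
Square: 17.53/2 → 8, 9.69/1 → 9; chars 89.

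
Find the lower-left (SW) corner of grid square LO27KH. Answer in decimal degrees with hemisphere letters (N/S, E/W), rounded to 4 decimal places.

57.2917° N, 44.8333° E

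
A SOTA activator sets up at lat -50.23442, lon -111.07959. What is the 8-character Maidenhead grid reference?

DD49ls03

Shift to the Maidenhead origin (180°W, 90°S): lon 68.92041, lat 39.76558.
Field: lon ⌊68.92041/20⌋ = 3 → D; lat ⌊39.76558/10⌋ = 3 → D.
Square: lon ⌊8.92041/2⌋ = 4; lat ⌊9.76558/1⌋ = 9.
Subsquare: lon ⌊0.92041/0.0833333⌋ = 11 → l; lat ⌊0.76558/0.0416667⌋ = 18 → s.
Extended square: lon ⌊0.00374/0.00833333⌋ = 0; lat ⌊0.01558/0.00416667⌋ = 3.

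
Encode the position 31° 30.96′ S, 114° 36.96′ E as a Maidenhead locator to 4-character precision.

OF78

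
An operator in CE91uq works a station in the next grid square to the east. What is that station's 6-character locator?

CE91vq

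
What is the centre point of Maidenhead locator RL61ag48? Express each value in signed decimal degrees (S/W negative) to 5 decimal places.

21.28542, 172.03750

Field R=17, L=11: +17·20° lon, +11·10° lat → SW at lon 160°, lat 20°.
Square 6, 1: +6·2° lon, +1·1° lat → SW at lon 172°, lat 21°.
Subsquare a=0, g=6: +0·0.0833333° lon, +6·0.0416667° lat → SW at lon 172°, lat 21.25°.
Extended square 4, 8: +4·0.00833333° lon, +8·0.00416667° lat → SW at lon 172.033°, lat 21.2833°.
Cell spans 0.00833333° lon × 0.00416667° lat. Centre is SW corner plus half of each.
latitude 21.28542, longitude 172.03750.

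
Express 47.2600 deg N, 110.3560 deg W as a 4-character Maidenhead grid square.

DN47

Add 180° to longitude and 90° to latitude: 69.64, 137.26.
Field: 69.64/20 → 3 → D, 137.26/10 → 13 → N; chars DN.
Square: 9.64/2 → 4, 7.26/1 → 7; chars 47.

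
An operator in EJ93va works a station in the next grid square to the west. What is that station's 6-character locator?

EJ93ua

Longitude subsquare v = 21; −1 → 20 = u.
The latitude characters are unchanged.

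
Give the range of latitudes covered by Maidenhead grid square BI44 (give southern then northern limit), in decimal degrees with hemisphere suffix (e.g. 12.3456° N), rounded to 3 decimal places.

Field B=1, I=8: +1·20° lon, +8·10° lat → SW at lon -160°, lat -10°.
Square 4, 4: +4·2° lon, +4·1° lat → SW at lon -152°, lat -6°.
Cell spans 2° lon × 1° lat.
south 6.000° S, north 5.000° S.

6.000° S, 5.000° S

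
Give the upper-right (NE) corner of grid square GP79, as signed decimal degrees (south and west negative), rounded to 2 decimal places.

70.00, -44.00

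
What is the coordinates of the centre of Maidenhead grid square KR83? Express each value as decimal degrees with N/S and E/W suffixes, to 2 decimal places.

83.50° N, 37.00° E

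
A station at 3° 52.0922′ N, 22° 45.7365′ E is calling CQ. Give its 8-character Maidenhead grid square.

KJ13ju18

Add 180° to longitude and 90° to latitude: 202.76227, 93.86820.
Field: 202.76227/20 → 10 → K, 93.86820/10 → 9 → J; chars KJ.
Square: 2.76227/2 → 1, 3.86820/1 → 3; chars 13.
Subsquare: 0.76227/0.0833333 → 9 → j, 0.86820/0.0416667 → 20 → u; chars ju.
Extended square: 0.01227/0.00833333 → 1, 0.03487/0.00416667 → 8; chars 18.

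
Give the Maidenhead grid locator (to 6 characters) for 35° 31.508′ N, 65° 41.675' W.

Shift to the Maidenhead origin (180°W, 90°S): lon 114.3054, lat 125.5251.
Field: lon ⌊114.3054/20⌋ = 5 → F; lat ⌊125.5251/10⌋ = 12 → M.
Square: lon ⌊14.3054/2⌋ = 7; lat ⌊5.5251/1⌋ = 5.
Subsquare: lon ⌊0.3054/0.0833333⌋ = 3 → d; lat ⌊0.5251/0.0416667⌋ = 12 → m.

FM75dm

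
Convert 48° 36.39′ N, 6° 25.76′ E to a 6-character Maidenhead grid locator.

Add 180° to longitude and 90° to latitude: 186.4293, 138.6065.
Field: lon ⌊186.4293/20⌋ = 9 → J; lat ⌊138.6065/10⌋ = 13 → N.
Square: lon ⌊6.4293/2⌋ = 3; lat ⌊8.6065/1⌋ = 8.
Subsquare: lon ⌊0.4293/0.0833333⌋ = 5 → f; lat ⌊0.6065/0.0416667⌋ = 14 → o.

JN38fo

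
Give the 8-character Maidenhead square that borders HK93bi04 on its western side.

HK93ai94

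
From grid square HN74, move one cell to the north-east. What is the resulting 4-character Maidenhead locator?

HN85

Longitude square 7; +1 → 8.
Latitude square 4; +1 → 5.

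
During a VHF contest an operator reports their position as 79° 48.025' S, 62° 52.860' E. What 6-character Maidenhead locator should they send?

MB10ke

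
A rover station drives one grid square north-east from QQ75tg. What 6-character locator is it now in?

QQ75uh

Longitude subsquare t = 19; +1 → 20 = u.
Latitude subsquare g = 6; +1 → 7 = h.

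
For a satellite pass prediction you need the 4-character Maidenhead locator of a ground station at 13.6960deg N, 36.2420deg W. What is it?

Shift to the Maidenhead origin (180°W, 90°S): lon 143.76, lat 103.70.
Field: lon ⌊143.76/20⌋ = 7 → H; lat ⌊103.70/10⌋ = 10 → K.
Square: lon ⌊3.76/2⌋ = 1; lat ⌊3.70/1⌋ = 3.

HK13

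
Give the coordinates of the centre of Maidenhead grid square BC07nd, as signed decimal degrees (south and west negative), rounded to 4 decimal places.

-62.8542, -158.8750

Field B=1, C=2: +1·20° lon, +2·10° lat → SW at lon -160°, lat -70°.
Square 0, 7: +0·2° lon, +7·1° lat → SW at lon -160°, lat -63°.
Subsquare n=13, d=3: +13·0.0833333° lon, +3·0.0416667° lat → SW at lon -158.917°, lat -62.875°.
Cell spans 0.0833333° lon × 0.0416667° lat. Centre is SW corner plus half of each.
latitude -62.8542, longitude -158.8750.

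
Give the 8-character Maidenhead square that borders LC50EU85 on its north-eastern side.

LC50eu96

Longitude extended square 8; +1 → 9.
Latitude extended square 5; +1 → 6.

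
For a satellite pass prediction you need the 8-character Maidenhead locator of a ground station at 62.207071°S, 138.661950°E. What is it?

PC97ht90

Add 180° to longitude and 90° to latitude: 318.66195, 27.79293.
Field (20°×10°, letters A–R): lon ⌊318.66195/20⌋ = 15 → P; lat ⌊27.79293/10⌋ = 2 → C.
Square (2°×1°, digits 0–9): lon ⌊18.66195/2⌋ = 9; lat ⌊7.79293/1⌋ = 7.
Subsquare (5′×2.5′, letters a–x): lon ⌊0.66195/0.0833333⌋ = 7 → h; lat ⌊0.79293/0.0416667⌋ = 19 → t.
Extended square (30″×15″, digits 0–9): lon ⌊0.07862/0.00833333⌋ = 9; lat ⌊0.00126/0.00416667⌋ = 0.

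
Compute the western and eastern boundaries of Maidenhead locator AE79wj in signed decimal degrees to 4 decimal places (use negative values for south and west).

Field A=0, E=4: +0·20° lon, +4·10° lat → SW at lon -180°, lat -50°.
Square 7, 9: +7·2° lon, +9·1° lat → SW at lon -166°, lat -41°.
Subsquare w=22, j=9: +22·0.0833333° lon, +9·0.0416667° lat → SW at lon -164.167°, lat -40.625°.
Cell spans 0.0833333° lon × 0.0416667° lat.
west -164.1667, east -164.0833.

-164.1667, -164.0833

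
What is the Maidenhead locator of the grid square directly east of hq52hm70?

Longitude extended square 7; +1 → 8.
The latitude characters are unchanged.

HQ52hm80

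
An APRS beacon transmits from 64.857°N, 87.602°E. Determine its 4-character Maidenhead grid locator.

NP34

Shift to the Maidenhead origin (180°W, 90°S): lon 267.60, lat 154.86.
Field: 267.60/20 → 13 → N, 154.86/10 → 15 → P; chars NP.
Square: 7.60/2 → 3, 4.86/1 → 4; chars 34.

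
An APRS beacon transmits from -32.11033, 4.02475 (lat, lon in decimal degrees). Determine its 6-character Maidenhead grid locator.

JF27av

Offset from 180°W / 90°S: lon 184.0248°, lat 57.8897°.
Field: lon ⌊184.0248/20⌋ = 9 → J; lat ⌊57.8897/10⌋ = 5 → F.
Square: lon ⌊4.0248/2⌋ = 2; lat ⌊7.8897/1⌋ = 7.
Subsquare: lon ⌊0.0248/0.0833333⌋ = 0 → a; lat ⌊0.8897/0.0416667⌋ = 21 → v.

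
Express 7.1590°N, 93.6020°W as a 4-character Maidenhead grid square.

EJ37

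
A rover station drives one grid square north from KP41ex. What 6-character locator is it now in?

KP42ea

Latitude subsquare x = 23; +1 → 24, wraps to 0 = a, carry into square.
Latitude square 1; +1 → 2.
The longitude characters are unchanged.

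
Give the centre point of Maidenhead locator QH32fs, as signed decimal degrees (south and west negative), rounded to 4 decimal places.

Field Q=16, H=7: +16·20° lon, +7·10° lat → SW at lon 140°, lat -20°.
Square 3, 2: +3·2° lon, +2·1° lat → SW at lon 146°, lat -18°.
Subsquare f=5, s=18: +5·0.0833333° lon, +18·0.0416667° lat → SW at lon 146.417°, lat -17.25°.
Cell spans 0.0833333° lon × 0.0416667° lat. Centre is SW corner plus half of each.
latitude -17.2292, longitude 146.4583.

-17.2292, 146.4583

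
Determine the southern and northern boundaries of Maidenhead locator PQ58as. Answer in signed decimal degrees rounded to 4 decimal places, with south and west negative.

Field P=15, Q=16: +15·20° lon, +16·10° lat → SW at lon 120°, lat 70°.
Square 5, 8: +5·2° lon, +8·1° lat → SW at lon 130°, lat 78°.
Subsquare a=0, s=18: +0·0.0833333° lon, +18·0.0416667° lat → SW at lon 130°, lat 78.75°.
Cell spans 0.0833333° lon × 0.0416667° lat.
south 78.7500, north 78.7917.

78.7500, 78.7917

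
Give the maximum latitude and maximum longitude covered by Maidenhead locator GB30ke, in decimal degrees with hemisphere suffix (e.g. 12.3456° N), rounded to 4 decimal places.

79.7917° S, 53.0833° W

Field G=6, B=1: +6·20° lon, +1·10° lat → SW at lon -60°, lat -80°.
Square 3, 0: +3·2° lon, +0·1° lat → SW at lon -54°, lat -80°.
Subsquare k=10, e=4: +10·0.0833333° lon, +4·0.0416667° lat → SW at lon -53.1667°, lat -79.8333°.
Cell spans 0.0833333° lon × 0.0416667° lat. NE corner is SW corner plus one full cell.
latitude 79.7917° S, longitude 53.0833° W.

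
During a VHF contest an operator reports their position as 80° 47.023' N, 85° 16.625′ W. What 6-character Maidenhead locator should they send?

ER70is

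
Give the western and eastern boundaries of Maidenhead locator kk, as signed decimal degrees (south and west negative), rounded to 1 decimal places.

Field K=10, K=10: +10·20° lon, +10·10° lat → SW at lon 20°, lat 10°.
Cell spans 20° lon × 10° lat.
west 20.0, east 40.0.

20.0, 40.0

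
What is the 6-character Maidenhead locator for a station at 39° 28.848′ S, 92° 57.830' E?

Offset from 180°W / 90°S: lon 272.9638°, lat 50.5192°.
Field (20°×10°, letters A–R): lon ⌊272.9638/20⌋ = 13 → N; lat ⌊50.5192/10⌋ = 5 → F.
Square (2°×1°, digits 0–9): lon ⌊12.9638/2⌋ = 6; lat ⌊0.5192/1⌋ = 0.
Subsquare (5′×2.5′, letters a–x): lon ⌊0.9638/0.0833333⌋ = 11 → l; lat ⌊0.5192/0.0416667⌋ = 12 → m.

NF60lm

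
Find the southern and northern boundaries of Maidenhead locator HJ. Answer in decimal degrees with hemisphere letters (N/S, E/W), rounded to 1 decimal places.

0.0° N, 10.0° N

Field H=7, J=9: +7·20° lon, +9·10° lat → SW at lon -40°, lat 0°.
Cell spans 20° lon × 10° lat.
south 0.0° N, north 10.0° N.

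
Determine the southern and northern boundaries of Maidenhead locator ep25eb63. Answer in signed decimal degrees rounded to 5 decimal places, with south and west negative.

Field E=4, P=15: +4·20° lon, +15·10° lat → SW at lon -100°, lat 60°.
Square 2, 5: +2·2° lon, +5·1° lat → SW at lon -96°, lat 65°.
Subsquare e=4, b=1: +4·0.0833333° lon, +1·0.0416667° lat → SW at lon -95.6667°, lat 65.0417°.
Extended square 6, 3: +6·0.00833333° lon, +3·0.00416667° lat → SW at lon -95.6167°, lat 65.0542°.
Cell spans 0.00833333° lon × 0.00416667° lat.
south 65.05417, north 65.05833.

65.05417, 65.05833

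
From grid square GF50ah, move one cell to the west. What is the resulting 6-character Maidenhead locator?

Longitude subsquare a = 0; −1 → -1, wraps to 23 = x, carry into square.
Longitude square 5; −1 → 4.
The latitude characters are unchanged.

GF40xh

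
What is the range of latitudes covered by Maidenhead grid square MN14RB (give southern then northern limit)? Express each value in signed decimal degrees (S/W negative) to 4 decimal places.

Field M=12, N=13: +12·20° lon, +13·10° lat → SW at lon 60°, lat 40°.
Square 1, 4: +1·2° lon, +4·1° lat → SW at lon 62°, lat 44°.
Subsquare r=17, b=1: +17·0.0833333° lon, +1·0.0416667° lat → SW at lon 63.4167°, lat 44.0417°.
Cell spans 0.0833333° lon × 0.0416667° lat.
south 44.0417, north 44.0833.

44.0417, 44.0833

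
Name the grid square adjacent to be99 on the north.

BF90

Latitude square 9; +1 → 10, wraps to 0, carry into field.
Latitude field E = 4; +1 → 5 = F.
The longitude characters are unchanged.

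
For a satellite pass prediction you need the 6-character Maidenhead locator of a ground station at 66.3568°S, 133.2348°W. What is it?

CC33jp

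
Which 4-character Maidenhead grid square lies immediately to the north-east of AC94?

BC05

Longitude square 9; +1 → 10, wraps to 0, carry into field.
Longitude field A = 0; +1 → 1 = B.
Latitude square 4; +1 → 5.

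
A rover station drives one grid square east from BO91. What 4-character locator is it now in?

Longitude square 9; +1 → 10, wraps to 0, carry into field.
Longitude field B = 1; +1 → 2 = C.
The latitude characters are unchanged.

CO01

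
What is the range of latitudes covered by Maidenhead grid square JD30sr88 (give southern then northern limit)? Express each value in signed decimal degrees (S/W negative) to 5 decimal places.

Field J=9, D=3: +9·20° lon, +3·10° lat → SW at lon 0°, lat -60°.
Square 3, 0: +3·2° lon, +0·1° lat → SW at lon 6°, lat -60°.
Subsquare s=18, r=17: +18·0.0833333° lon, +17·0.0416667° lat → SW at lon 7.5°, lat -59.2917°.
Extended square 8, 8: +8·0.00833333° lon, +8·0.00416667° lat → SW at lon 7.56667°, lat -59.2583°.
Cell spans 0.00833333° lon × 0.00416667° lat.
south -59.25833, north -59.25417.

-59.25833, -59.25417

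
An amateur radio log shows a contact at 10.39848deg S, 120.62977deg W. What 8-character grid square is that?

CH99qo44

Add 180° to longitude and 90° to latitude: 59.37023, 79.60152.
Field: lon ⌊59.37023/20⌋ = 2 → C; lat ⌊79.60152/10⌋ = 7 → H.
Square: lon ⌊19.37023/2⌋ = 9; lat ⌊9.60152/1⌋ = 9.
Subsquare: lon ⌊1.37023/0.0833333⌋ = 16 → q; lat ⌊0.60152/0.0416667⌋ = 14 → o.
Extended square: lon ⌊0.03690/0.00833333⌋ = 4; lat ⌊0.01819/0.00416667⌋ = 4.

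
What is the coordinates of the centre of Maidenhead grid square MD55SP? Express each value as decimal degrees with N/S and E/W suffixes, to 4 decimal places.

Field M=12, D=3: +12·20° lon, +3·10° lat → SW at lon 60°, lat -60°.
Square 5, 5: +5·2° lon, +5·1° lat → SW at lon 70°, lat -55°.
Subsquare s=18, p=15: +18·0.0833333° lon, +15·0.0416667° lat → SW at lon 71.5°, lat -54.375°.
Cell spans 0.0833333° lon × 0.0416667° lat. Centre is SW corner plus half of each.
latitude 54.3542° S, longitude 71.5417° E.

54.3542° S, 71.5417° E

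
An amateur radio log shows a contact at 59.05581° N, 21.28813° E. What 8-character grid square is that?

Shift to the Maidenhead origin (180°W, 90°S): lon 201.28813, lat 149.05581.
Field (20°×10°, letters A–R): lon ⌊201.28813/20⌋ = 10 → K; lat ⌊149.05581/10⌋ = 14 → O.
Square (2°×1°, digits 0–9): lon ⌊1.28813/2⌋ = 0; lat ⌊9.05581/1⌋ = 9.
Subsquare (5′×2.5′, letters a–x): lon ⌊1.28813/0.0833333⌋ = 15 → p; lat ⌊0.05581/0.0416667⌋ = 1 → b.
Extended square (30″×15″, digits 0–9): lon ⌊0.03813/0.00833333⌋ = 4; lat ⌊0.01414/0.00416667⌋ = 3.

KO09pb43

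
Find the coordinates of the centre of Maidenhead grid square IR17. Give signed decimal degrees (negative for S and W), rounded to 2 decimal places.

Field I=8, R=17: +8·20° lon, +17·10° lat → SW at lon -20°, lat 80°.
Square 1, 7: +1·2° lon, +7·1° lat → SW at lon -18°, lat 87°.
Cell spans 2° lon × 1° lat. Centre is SW corner plus half of each.
latitude 87.50, longitude -17.00.

87.50, -17.00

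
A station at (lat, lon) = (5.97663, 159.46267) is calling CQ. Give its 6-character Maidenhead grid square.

Shift to the Maidenhead origin (180°W, 90°S): lon 339.4627, lat 95.9766.
Field (20°×10°, letters A–R): lon ⌊339.4627/20⌋ = 16 → Q; lat ⌊95.9766/10⌋ = 9 → J.
Square (2°×1°, digits 0–9): lon ⌊19.4627/2⌋ = 9; lat ⌊5.9766/1⌋ = 5.
Subsquare (5′×2.5′, letters a–x): lon ⌊1.4627/0.0833333⌋ = 17 → r; lat ⌊0.9766/0.0416667⌋ = 23 → x.

QJ95rx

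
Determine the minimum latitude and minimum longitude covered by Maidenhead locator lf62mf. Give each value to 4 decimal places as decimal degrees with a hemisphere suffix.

37.7917° S, 53.0000° E

Field L=11, F=5: +11·20° lon, +5·10° lat → SW at lon 40°, lat -40°.
Square 6, 2: +6·2° lon, +2·1° lat → SW at lon 52°, lat -38°.
Subsquare m=12, f=5: +12·0.0833333° lon, +5·0.0416667° lat → SW at lon 53°, lat -37.7917°.
latitude 37.7917° S, longitude 53.0000° E.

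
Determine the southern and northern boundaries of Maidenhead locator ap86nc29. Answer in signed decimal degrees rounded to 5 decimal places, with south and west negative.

Field A=0, P=15: +0·20° lon, +15·10° lat → SW at lon -180°, lat 60°.
Square 8, 6: +8·2° lon, +6·1° lat → SW at lon -164°, lat 66°.
Subsquare n=13, c=2: +13·0.0833333° lon, +2·0.0416667° lat → SW at lon -162.917°, lat 66.0833°.
Extended square 2, 9: +2·0.00833333° lon, +9·0.00416667° lat → SW at lon -162.9°, lat 66.1208°.
Cell spans 0.00833333° lon × 0.00416667° lat.
south 66.12083, north 66.12500.

66.12083, 66.12500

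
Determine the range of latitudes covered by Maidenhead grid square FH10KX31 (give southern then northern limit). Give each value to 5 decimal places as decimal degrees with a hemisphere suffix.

Field F=5, H=7: +5·20° lon, +7·10° lat → SW at lon -80°, lat -20°.
Square 1, 0: +1·2° lon, +0·1° lat → SW at lon -78°, lat -20°.
Subsquare k=10, x=23: +10·0.0833333° lon, +23·0.0416667° lat → SW at lon -77.1667°, lat -19.0417°.
Extended square 3, 1: +3·0.00833333° lon, +1·0.00416667° lat → SW at lon -77.1417°, lat -19.0375°.
Cell spans 0.00833333° lon × 0.00416667° lat.
south 19.03750° S, north 19.03333° S.

19.03750° S, 19.03333° S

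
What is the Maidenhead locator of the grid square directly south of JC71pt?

Latitude subsquare t = 19; −1 → 18 = s.
The longitude characters are unchanged.

JC71ps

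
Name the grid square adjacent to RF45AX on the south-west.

RF35xw

Longitude subsquare a = 0; −1 → -1, wraps to 23 = x, carry into square.
Longitude square 4; −1 → 3.
Latitude subsquare x = 23; −1 → 22 = w.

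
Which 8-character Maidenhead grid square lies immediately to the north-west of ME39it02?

ME39ht93

Longitude extended square 0; −1 → -1, wraps to 9, carry into subsquare.
Longitude subsquare i = 8; −1 → 7 = h.
Latitude extended square 2; +1 → 3.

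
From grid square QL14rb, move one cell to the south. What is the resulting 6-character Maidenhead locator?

Latitude subsquare b = 1; −1 → 0 = a.
The longitude characters are unchanged.

QL14ra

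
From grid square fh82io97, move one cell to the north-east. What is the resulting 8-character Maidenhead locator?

FH82jo08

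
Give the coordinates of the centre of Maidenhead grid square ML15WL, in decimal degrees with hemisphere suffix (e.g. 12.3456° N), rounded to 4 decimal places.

Field M=12, L=11: +12·20° lon, +11·10° lat → SW at lon 60°, lat 20°.
Square 1, 5: +1·2° lon, +5·1° lat → SW at lon 62°, lat 25°.
Subsquare w=22, l=11: +22·0.0833333° lon, +11·0.0416667° lat → SW at lon 63.8333°, lat 25.4583°.
Cell spans 0.0833333° lon × 0.0416667° lat. Centre is SW corner plus half of each.
latitude 25.4792° N, longitude 63.8750° E.

25.4792° N, 63.8750° E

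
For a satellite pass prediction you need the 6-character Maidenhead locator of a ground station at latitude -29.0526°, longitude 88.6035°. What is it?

NG40hw

Shift to the Maidenhead origin (180°W, 90°S): lon 268.6035, lat 60.9474.
Field: lon ⌊268.6035/20⌋ = 13 → N; lat ⌊60.9474/10⌋ = 6 → G.
Square: lon ⌊8.6035/2⌋ = 4; lat ⌊0.9474/1⌋ = 0.
Subsquare: lon ⌊0.6035/0.0833333⌋ = 7 → h; lat ⌊0.9474/0.0416667⌋ = 22 → w.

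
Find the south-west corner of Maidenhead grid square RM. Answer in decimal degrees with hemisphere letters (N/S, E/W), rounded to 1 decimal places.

30.0° N, 160.0° E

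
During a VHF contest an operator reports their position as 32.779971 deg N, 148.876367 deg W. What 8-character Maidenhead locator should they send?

BM52ns47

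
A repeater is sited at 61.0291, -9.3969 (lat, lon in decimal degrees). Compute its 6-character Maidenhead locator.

Shift to the Maidenhead origin (180°W, 90°S): lon 170.6031, lat 151.0291.
Field: 170.6031/20 → 8 → I, 151.0291/10 → 15 → P; chars IP.
Square: 10.6031/2 → 5, 1.0291/1 → 1; chars 51.
Subsquare: 0.6031/0.0833333 → 7 → h, 0.0291/0.0416667 → 0 → a; chars ha.

IP51ha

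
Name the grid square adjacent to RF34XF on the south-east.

RF44ae

Longitude subsquare x = 23; +1 → 24, wraps to 0 = a, carry into square.
Longitude square 3; +1 → 4.
Latitude subsquare f = 5; −1 → 4 = e.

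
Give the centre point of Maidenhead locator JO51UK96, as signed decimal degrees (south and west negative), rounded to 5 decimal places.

51.44375, 11.74583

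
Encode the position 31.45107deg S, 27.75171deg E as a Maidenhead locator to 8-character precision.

Shift to the Maidenhead origin (180°W, 90°S): lon 207.75171, lat 58.54893.
Field: 207.75171/20 → 10 → K, 58.54893/10 → 5 → F; chars KF.
Square: 7.75171/2 → 3, 8.54893/1 → 8; chars 38.
Subsquare: 1.75171/0.0833333 → 21 → v, 0.54893/0.0416667 → 13 → n; chars vn.
Extended square: 0.00171/0.00833333 → 0, 0.00726/0.00416667 → 1; chars 01.

KF38vn01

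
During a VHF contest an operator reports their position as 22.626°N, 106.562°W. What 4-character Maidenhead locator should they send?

Shift to the Maidenhead origin (180°W, 90°S): lon 73.44, lat 112.63.
Field: lon ⌊73.44/20⌋ = 3 → D; lat ⌊112.63/10⌋ = 11 → L.
Square: lon ⌊13.44/2⌋ = 6; lat ⌊2.63/1⌋ = 2.

DL62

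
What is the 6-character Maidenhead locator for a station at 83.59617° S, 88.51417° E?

NA46gj

Shift to the Maidenhead origin (180°W, 90°S): lon 268.5142, lat 6.4038.
Field: 268.5142/20 → 13 → N, 6.4038/10 → 0 → A; chars NA.
Square: 8.5142/2 → 4, 6.4038/1 → 6; chars 46.
Subsquare: 0.5142/0.0833333 → 6 → g, 0.4038/0.0416667 → 9 → j; chars gj.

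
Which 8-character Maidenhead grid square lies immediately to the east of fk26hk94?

FK26ik04

Longitude extended square 9; +1 → 10, wraps to 0, carry into subsquare.
Longitude subsquare h = 7; +1 → 8 = i.
The latitude characters are unchanged.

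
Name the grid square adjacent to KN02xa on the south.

KN01xx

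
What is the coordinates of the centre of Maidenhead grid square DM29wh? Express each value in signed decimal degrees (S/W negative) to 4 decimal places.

Field D=3, M=12: +3·20° lon, +12·10° lat → SW at lon -120°, lat 30°.
Square 2, 9: +2·2° lon, +9·1° lat → SW at lon -116°, lat 39°.
Subsquare w=22, h=7: +22·0.0833333° lon, +7·0.0416667° lat → SW at lon -114.167°, lat 39.2917°.
Cell spans 0.0833333° lon × 0.0416667° lat. Centre is SW corner plus half of each.
latitude 39.3125, longitude -114.1250.

39.3125, -114.1250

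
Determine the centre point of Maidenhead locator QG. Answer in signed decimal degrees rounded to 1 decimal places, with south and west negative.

Field Q=16, G=6: +16·20° lon, +6·10° lat → SW at lon 140°, lat -30°.
Cell spans 20° lon × 10° lat. Centre is SW corner plus half of each.
latitude -25.0, longitude 150.0.

-25.0, 150.0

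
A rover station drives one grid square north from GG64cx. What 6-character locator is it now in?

Latitude subsquare x = 23; +1 → 24, wraps to 0 = a, carry into square.
Latitude square 4; +1 → 5.
The longitude characters are unchanged.

GG65ca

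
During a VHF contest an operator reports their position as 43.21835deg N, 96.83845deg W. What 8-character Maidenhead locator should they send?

EN13nf92

Offset from 180°W / 90°S: lon 83.16155°, lat 133.21835°.
Field: lon ⌊83.16155/20⌋ = 4 → E; lat ⌊133.21835/10⌋ = 13 → N.
Square: lon ⌊3.16155/2⌋ = 1; lat ⌊3.21835/1⌋ = 3.
Subsquare: lon ⌊1.16155/0.0833333⌋ = 13 → n; lat ⌊0.21835/0.0416667⌋ = 5 → f.
Extended square: lon ⌊0.07822/0.00833333⌋ = 9; lat ⌊0.01002/0.00416667⌋ = 2.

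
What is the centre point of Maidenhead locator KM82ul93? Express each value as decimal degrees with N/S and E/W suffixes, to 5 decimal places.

32.47292° N, 37.74583° E

Field K=10, M=12: +10·20° lon, +12·10° lat → SW at lon 20°, lat 30°.
Square 8, 2: +8·2° lon, +2·1° lat → SW at lon 36°, lat 32°.
Subsquare u=20, l=11: +20·0.0833333° lon, +11·0.0416667° lat → SW at lon 37.6667°, lat 32.4583°.
Extended square 9, 3: +9·0.00833333° lon, +3·0.00416667° lat → SW at lon 37.7417°, lat 32.4708°.
Cell spans 0.00833333° lon × 0.00416667° lat. Centre is SW corner plus half of each.
latitude 32.47292° N, longitude 37.74583° E.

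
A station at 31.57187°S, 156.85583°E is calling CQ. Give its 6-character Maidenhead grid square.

QF88kk

Shift to the Maidenhead origin (180°W, 90°S): lon 336.8558, lat 58.4281.
Field (20°×10°, letters A–R): lon ⌊336.8558/20⌋ = 16 → Q; lat ⌊58.4281/10⌋ = 5 → F.
Square (2°×1°, digits 0–9): lon ⌊16.8558/2⌋ = 8; lat ⌊8.4281/1⌋ = 8.
Subsquare (5′×2.5′, letters a–x): lon ⌊0.8558/0.0833333⌋ = 10 → k; lat ⌊0.4281/0.0416667⌋ = 10 → k.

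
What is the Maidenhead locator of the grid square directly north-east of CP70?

CP81

Longitude square 7; +1 → 8.
Latitude square 0; +1 → 1.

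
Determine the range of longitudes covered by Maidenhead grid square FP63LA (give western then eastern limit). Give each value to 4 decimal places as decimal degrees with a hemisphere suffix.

67.0833° W, 67.0000° W

Field F=5, P=15: +5·20° lon, +15·10° lat → SW at lon -80°, lat 60°.
Square 6, 3: +6·2° lon, +3·1° lat → SW at lon -68°, lat 63°.
Subsquare l=11, a=0: +11·0.0833333° lon, +0·0.0416667° lat → SW at lon -67.0833°, lat 63°.
Cell spans 0.0833333° lon × 0.0416667° lat.
west 67.0833° W, east 67.0000° W.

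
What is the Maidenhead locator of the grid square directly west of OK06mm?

Longitude subsquare m = 12; −1 → 11 = l.
The latitude characters are unchanged.

OK06lm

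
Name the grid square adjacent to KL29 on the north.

KM20

Latitude square 9; +1 → 10, wraps to 0, carry into field.
Latitude field L = 11; +1 → 12 = M.
The longitude characters are unchanged.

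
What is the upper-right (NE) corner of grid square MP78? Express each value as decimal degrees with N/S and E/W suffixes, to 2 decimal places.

69.00° N, 76.00° E

Field M=12, P=15: +12·20° lon, +15·10° lat → SW at lon 60°, lat 60°.
Square 7, 8: +7·2° lon, +8·1° lat → SW at lon 74°, lat 68°.
Cell spans 2° lon × 1° lat. NE corner is SW corner plus one full cell.
latitude 69.00° N, longitude 76.00° E.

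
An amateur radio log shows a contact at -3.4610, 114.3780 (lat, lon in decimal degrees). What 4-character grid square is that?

OI76

Offset from 180°W / 90°S: lon 294.38°, lat 86.54°.
Field: lon ⌊294.38/20⌋ = 14 → O; lat ⌊86.54/10⌋ = 8 → I.
Square: lon ⌊14.38/2⌋ = 7; lat ⌊6.54/1⌋ = 6.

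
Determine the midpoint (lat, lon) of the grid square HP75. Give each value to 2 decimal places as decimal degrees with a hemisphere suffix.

65.50° N, 25.00° W

Field H=7, P=15: +7·20° lon, +15·10° lat → SW at lon -40°, lat 60°.
Square 7, 5: +7·2° lon, +5·1° lat → SW at lon -26°, lat 65°.
Cell spans 2° lon × 1° lat. Centre is SW corner plus half of each.
latitude 65.50° N, longitude 25.00° W.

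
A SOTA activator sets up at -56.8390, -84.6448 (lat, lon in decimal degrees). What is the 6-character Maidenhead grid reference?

ED73qd

Add 180° to longitude and 90° to latitude: 95.3552, 33.1610.
Field: 95.3552/20 → 4 → E, 33.1610/10 → 3 → D; chars ED.
Square: 15.3552/2 → 7, 3.1610/1 → 3; chars 73.
Subsquare: 1.3552/0.0833333 → 16 → q, 0.1610/0.0416667 → 3 → d; chars qd.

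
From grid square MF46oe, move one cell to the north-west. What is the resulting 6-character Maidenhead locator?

Longitude subsquare o = 14; −1 → 13 = n.
Latitude subsquare e = 4; +1 → 5 = f.

MF46nf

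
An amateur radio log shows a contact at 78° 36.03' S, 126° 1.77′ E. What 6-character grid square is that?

Add 180° to longitude and 90° to latitude: 306.0295, 11.3995.
Field: lon ⌊306.0295/20⌋ = 15 → P; lat ⌊11.3995/10⌋ = 1 → B.
Square: lon ⌊6.0295/2⌋ = 3; lat ⌊1.3995/1⌋ = 1.
Subsquare: lon ⌊0.0295/0.0833333⌋ = 0 → a; lat ⌊0.3995/0.0416667⌋ = 9 → j.

PB31aj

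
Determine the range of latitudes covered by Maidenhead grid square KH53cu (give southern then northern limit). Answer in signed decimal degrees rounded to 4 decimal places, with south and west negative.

-16.1667, -16.1250

Field K=10, H=7: +10·20° lon, +7·10° lat → SW at lon 20°, lat -20°.
Square 5, 3: +5·2° lon, +3·1° lat → SW at lon 30°, lat -17°.
Subsquare c=2, u=20: +2·0.0833333° lon, +20·0.0416667° lat → SW at lon 30.1667°, lat -16.1667°.
Cell spans 0.0833333° lon × 0.0416667° lat.
south -16.1667, north -16.1250.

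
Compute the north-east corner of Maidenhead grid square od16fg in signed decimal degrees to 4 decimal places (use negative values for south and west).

Field O=14, D=3: +14·20° lon, +3·10° lat → SW at lon 100°, lat -60°.
Square 1, 6: +1·2° lon, +6·1° lat → SW at lon 102°, lat -54°.
Subsquare f=5, g=6: +5·0.0833333° lon, +6·0.0416667° lat → SW at lon 102.417°, lat -53.75°.
Cell spans 0.0833333° lon × 0.0416667° lat. NE corner is SW corner plus one full cell.
latitude -53.7083, longitude 102.5000.

-53.7083, 102.5000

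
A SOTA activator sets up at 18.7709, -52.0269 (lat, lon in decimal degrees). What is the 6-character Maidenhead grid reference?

GK38xs

Offset from 180°W / 90°S: lon 127.9731°, lat 108.7709°.
Field: 127.9731/20 → 6 → G, 108.7709/10 → 10 → K; chars GK.
Square: 7.9731/2 → 3, 8.7709/1 → 8; chars 38.
Subsquare: 1.9731/0.0833333 → 23 → x, 0.7709/0.0416667 → 18 → s; chars xs.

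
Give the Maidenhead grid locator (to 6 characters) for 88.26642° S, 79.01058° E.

Offset from 180°W / 90°S: lon 259.0106°, lat 1.7336°.
Field: 259.0106/20 → 12 → M, 1.7336/10 → 0 → A; chars MA.
Square: 19.0106/2 → 9, 1.7336/1 → 1; chars 91.
Subsquare: 1.0106/0.0833333 → 12 → m, 0.7336/0.0416667 → 17 → r; chars mr.

MA91mr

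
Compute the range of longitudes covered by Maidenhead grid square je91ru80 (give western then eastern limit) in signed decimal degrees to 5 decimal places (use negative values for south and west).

Field J=9, E=4: +9·20° lon, +4·10° lat → SW at lon 0°, lat -50°.
Square 9, 1: +9·2° lon, +1·1° lat → SW at lon 18°, lat -49°.
Subsquare r=17, u=20: +17·0.0833333° lon, +20·0.0416667° lat → SW at lon 19.4167°, lat -48.1667°.
Extended square 8, 0: +8·0.00833333° lon, +0·0.00416667° lat → SW at lon 19.4833°, lat -48.1667°.
Cell spans 0.00833333° lon × 0.00416667° lat.
west 19.48333, east 19.49167.

19.48333, 19.49167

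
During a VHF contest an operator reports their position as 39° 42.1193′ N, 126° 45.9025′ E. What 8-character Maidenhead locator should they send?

Add 180° to longitude and 90° to latitude: 306.76504, 129.70199.
Field: 306.76504/20 → 15 → P, 129.70199/10 → 12 → M; chars PM.
Square: 6.76504/2 → 3, 9.70199/1 → 9; chars 39.
Subsquare: 0.76504/0.0833333 → 9 → j, 0.70199/0.0416667 → 16 → q; chars jq.
Extended square: 0.01504/0.00833333 → 1, 0.03532/0.00416667 → 8; chars 18.

PM39jq18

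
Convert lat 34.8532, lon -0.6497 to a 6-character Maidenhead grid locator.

IM94qu

Add 180° to longitude and 90° to latitude: 179.3503, 124.8532.
Field: lon ⌊179.3503/20⌋ = 8 → I; lat ⌊124.8532/10⌋ = 12 → M.
Square: lon ⌊19.3503/2⌋ = 9; lat ⌊4.8532/1⌋ = 4.
Subsquare: lon ⌊1.3503/0.0833333⌋ = 16 → q; lat ⌊0.8532/0.0416667⌋ = 20 → u.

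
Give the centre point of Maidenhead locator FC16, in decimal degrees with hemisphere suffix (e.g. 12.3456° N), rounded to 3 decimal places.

Field F=5, C=2: +5·20° lon, +2·10° lat → SW at lon -80°, lat -70°.
Square 1, 6: +1·2° lon, +6·1° lat → SW at lon -78°, lat -64°.
Cell spans 2° lon × 1° lat. Centre is SW corner plus half of each.
latitude 63.500° S, longitude 77.000° W.

63.500° S, 77.000° W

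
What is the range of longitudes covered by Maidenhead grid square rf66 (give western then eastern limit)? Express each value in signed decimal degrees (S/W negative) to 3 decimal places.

172.000, 174.000

Field R=17, F=5: +17·20° lon, +5·10° lat → SW at lon 160°, lat -40°.
Square 6, 6: +6·2° lon, +6·1° lat → SW at lon 172°, lat -34°.
Cell spans 2° lon × 1° lat.
west 172.000, east 174.000.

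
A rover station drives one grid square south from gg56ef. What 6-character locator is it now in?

Latitude subsquare f = 5; −1 → 4 = e.
The longitude characters are unchanged.

GG56ee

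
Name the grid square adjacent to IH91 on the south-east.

Longitude square 9; +1 → 10, wraps to 0, carry into field.
Longitude field I = 8; +1 → 9 = J.
Latitude square 1; −1 → 0.

JH00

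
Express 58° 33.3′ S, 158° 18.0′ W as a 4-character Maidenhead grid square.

BD01

Add 180° to longitude and 90° to latitude: 21.70, 31.45.
Field: 21.70/20 → 1 → B, 31.45/10 → 3 → D; chars BD.
Square: 1.70/2 → 0, 1.45/1 → 1; chars 01.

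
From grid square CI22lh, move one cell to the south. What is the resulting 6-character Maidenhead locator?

Latitude subsquare h = 7; −1 → 6 = g.
The longitude characters are unchanged.

CI22lg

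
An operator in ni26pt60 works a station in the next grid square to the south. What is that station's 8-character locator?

Latitude extended square 0; −1 → -1, wraps to 9, carry into subsquare.
Latitude subsquare t = 19; −1 → 18 = s.
The longitude characters are unchanged.

NI26ps69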